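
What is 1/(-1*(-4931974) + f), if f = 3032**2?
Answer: 1/14124998 ≈ 7.0796e-8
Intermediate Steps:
f = 9193024
1/(-1*(-4931974) + f) = 1/(-1*(-4931974) + 9193024) = 1/(4931974 + 9193024) = 1/14124998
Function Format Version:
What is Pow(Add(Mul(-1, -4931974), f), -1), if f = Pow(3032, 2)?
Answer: Rational(1, 14124998) ≈ 7.0796e-8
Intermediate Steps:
f = 9193024
Pow(Add(Mul(-1, -4931974), f), -1) = Pow(Add(Mul(-1, -4931974), 9193024), -1) = Pow(Add(4931974, 9193024), -1) = Pow(14124998, -1) = Rational(1, 14124998)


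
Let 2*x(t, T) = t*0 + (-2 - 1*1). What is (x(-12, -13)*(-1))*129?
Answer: 387/2 ≈ 193.50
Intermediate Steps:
x(t, T) = -3/2 (x(t, T) = (t*0 + (-2 - 1*1))/2 = (0 + (-2 - 1))/2 = (0 - 3)/2 = (½)*(-3) = -3/2)
(x(-12, -13)*(-1))*129 = -3/2*(-1)*129 = (3/2)*129 = 387/2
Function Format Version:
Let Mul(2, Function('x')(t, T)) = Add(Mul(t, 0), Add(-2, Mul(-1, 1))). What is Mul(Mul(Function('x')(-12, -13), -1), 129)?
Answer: Rational(387, 2) ≈ 193.50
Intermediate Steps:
Function('x')(t, T) = Rational(-3, 2) (Function('x')(t, T) = Mul(Rational(1, 2), Add(Mul(t, 0), Add(-2, Mul(-1, 1)))) = Mul(Rational(1, 2), Add(0, Add(-2, -1))) = Mul(Rational(1, 2), Add(0, -3)) = Mul(Rational(1, 2), -3) = Rational(-3, 2))
Mul(Mul(Function('x')(-12, -13), -1), 129) = Mul(Mul(Rational(-3, 2), -1), 129) = Mul(Rational(3, 2), 129) = Rational(387, 2)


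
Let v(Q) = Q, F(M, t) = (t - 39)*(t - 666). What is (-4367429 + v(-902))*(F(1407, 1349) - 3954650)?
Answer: 13366743393520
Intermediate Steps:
F(M, t) = (-666 + t)*(-39 + t) (F(M, t) = (-39 + t)*(-666 + t) = (-666 + t)*(-39 + t))
(-4367429 + v(-902))*(F(1407, 1349) - 3954650) = (-4367429 - 902)*((25974 + 1349**2 - 705*1349) - 3954650) = -4368331*((25974 + 1819801 - 951045) - 3954650) = -4368331*(894730 - 3954650) = -4368331*(-3059920) = 13366743393520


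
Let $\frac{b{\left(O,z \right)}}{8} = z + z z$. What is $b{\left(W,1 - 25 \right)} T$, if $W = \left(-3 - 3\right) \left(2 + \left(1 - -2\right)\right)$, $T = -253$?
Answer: $-1117248$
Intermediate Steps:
$W = -30$ ($W = - 6 \left(2 + \left(1 + 2\right)\right) = - 6 \left(2 + 3\right) = \left(-6\right) 5 = -30$)
$b{\left(O,z \right)} = 8 z + 8 z^{2}$ ($b{\left(O,z \right)} = 8 \left(z + z z\right) = 8 \left(z + z^{2}\right) = 8 z + 8 z^{2}$)
$b{\left(W,1 - 25 \right)} T = 8 \left(1 - 25\right) \left(1 + \left(1 - 25\right)\right) \left(-253\right) = 8 \left(-24\right) \left(1 - 24\right) \left(-253\right) = 8 \left(-24\right) \left(-23\right) \left(-253\right) = 4416 \left(-253\right) = -1117248$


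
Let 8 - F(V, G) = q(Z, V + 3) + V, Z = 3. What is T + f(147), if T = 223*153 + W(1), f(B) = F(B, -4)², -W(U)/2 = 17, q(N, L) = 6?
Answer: 55110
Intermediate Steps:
W(U) = -34 (W(U) = -2*17 = -34)
F(V, G) = 2 - V (F(V, G) = 8 - (6 + V) = 8 + (-6 - V) = 2 - V)
f(B) = (2 - B)²
T = 34085 (T = 223*153 - 34 = 34119 - 34 = 34085)
T + f(147) = 34085 + (-2 + 147)² = 34085 + 145² = 34085 + 21025 = 55110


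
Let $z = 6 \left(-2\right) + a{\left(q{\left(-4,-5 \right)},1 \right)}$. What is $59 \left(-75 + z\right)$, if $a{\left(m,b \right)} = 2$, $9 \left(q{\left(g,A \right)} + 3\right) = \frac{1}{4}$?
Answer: $-5015$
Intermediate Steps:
$q{\left(g,A \right)} = - \frac{107}{36}$ ($q{\left(g,A \right)} = -3 + \frac{1}{9 \cdot 4} = -3 + \frac{1}{9} \cdot \frac{1}{4} = -3 + \frac{1}{36} = - \frac{107}{36}$)
$z = -10$ ($z = 6 \left(-2\right) + 2 = -12 + 2 = -10$)
$59 \left(-75 + z\right) = 59 \left(-75 - 10\right) = 59 \left(-85\right) = -5015$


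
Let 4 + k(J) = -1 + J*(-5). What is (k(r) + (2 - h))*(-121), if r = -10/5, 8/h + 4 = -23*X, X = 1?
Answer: -23837/27 ≈ -882.85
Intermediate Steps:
h = -8/27 (h = 8/(-4 - 23*1) = 8/(-4 - 23) = 8/(-27) = 8*(-1/27) = -8/27 ≈ -0.29630)
r = -2 (r = -10*⅕ = -2)
k(J) = -5 - 5*J (k(J) = -4 + (-1 + J*(-5)) = -4 + (-1 - 5*J) = -5 - 5*J)
(k(r) + (2 - h))*(-121) = ((-5 - 5*(-2)) + (2 - 1*(-8/27)))*(-121) = ((-5 + 10) + (2 + 8/27))*(-121) = (5 + 62/27)*(-121) = (197/27)*(-121) = -23837/27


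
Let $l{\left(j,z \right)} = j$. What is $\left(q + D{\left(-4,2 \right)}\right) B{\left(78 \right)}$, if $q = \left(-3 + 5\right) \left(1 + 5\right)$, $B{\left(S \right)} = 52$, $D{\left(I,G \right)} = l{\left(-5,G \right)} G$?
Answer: $104$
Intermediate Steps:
$D{\left(I,G \right)} = - 5 G$
$q = 12$ ($q = 2 \cdot 6 = 12$)
$\left(q + D{\left(-4,2 \right)}\right) B{\left(78 \right)} = \left(12 - 10\right) 52 = 2 \cdot 52 = 104$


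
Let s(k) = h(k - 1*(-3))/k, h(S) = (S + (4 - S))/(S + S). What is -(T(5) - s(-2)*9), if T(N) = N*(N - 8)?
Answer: 6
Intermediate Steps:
T(N) = N*(-8 + N)
h(S) = 2/S (h(S) = 4/((2*S)) = 4*(1/(2*S)) = 2/S)
s(k) = 2/(k*(3 + k)) (s(k) = (2/(k - 1*(-3)))/k = (2/(k + 3))/k = (2/(3 + k))/k = 2/(k*(3 + k)))
-(T(5) - s(-2)*9) = -(5*(-8 + 5) - 2/(-2*(3 - 2))*9) = -(5*(-3) - 2*(-½)/1*9) = -(-15 - 2*(-½)*1*9) = -(-15 - (-1)*9) = -(-15 - 1*(-9)) = -(-15 + 9) = -1*(-6) = 6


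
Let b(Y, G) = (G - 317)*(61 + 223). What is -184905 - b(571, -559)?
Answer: 63879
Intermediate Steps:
b(Y, G) = -90028 + 284*G (b(Y, G) = (-317 + G)*284 = -90028 + 284*G)
-184905 - b(571, -559) = -184905 - (-90028 + 284*(-559)) = -184905 - (-90028 - 158756) = -184905 - 1*(-248784) = -184905 + 248784 = 63879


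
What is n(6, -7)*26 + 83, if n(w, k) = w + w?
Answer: 395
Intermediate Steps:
n(w, k) = 2*w
n(6, -7)*26 + 83 = (2*6)*26 + 83 = 12*26 + 83 = 312 + 83 = 395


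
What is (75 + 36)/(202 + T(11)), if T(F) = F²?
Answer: 111/323 ≈ 0.34365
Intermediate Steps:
(75 + 36)/(202 + T(11)) = (75 + 36)/(202 + 11²) = 111/(202 + 121) = 111/323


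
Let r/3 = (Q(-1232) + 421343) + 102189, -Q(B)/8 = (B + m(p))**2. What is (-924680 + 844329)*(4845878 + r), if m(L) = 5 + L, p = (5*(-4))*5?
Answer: 2880247643522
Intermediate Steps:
p = -100 (p = -20*5 = -100)
Q(B) = -8*(-95 + B)**2 (Q(B) = -8*(B + (5 - 100))**2 = -8*(B - 95)**2 = -8*(-95 + B)**2)
r = -40691700 (r = 3*((-8*(-95 - 1232)**2 + 421343) + 102189) = 3*((-8*(-1327)**2 + 421343) + 102189) = 3*((-8*1760929 + 421343) + 102189) = 3*((-14087432 + 421343) + 102189) = 3*(-13666089 + 102189) = 3*(-13563900) = -40691700)
(-924680 + 844329)*(4845878 + r) = (-924680 + 844329)*(4845878 - 40691700) = -80351*(-35845822) = 2880247643522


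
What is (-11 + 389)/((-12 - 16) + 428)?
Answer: 189/200 ≈ 0.94500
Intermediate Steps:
(-11 + 389)/((-12 - 16) + 428) = 378/(-28 + 428) = 378/400 = 378*(1/400) = 189/200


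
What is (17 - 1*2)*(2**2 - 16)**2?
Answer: 2160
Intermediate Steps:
(17 - 1*2)*(2**2 - 16)**2 = (17 - 2)*(4 - 16)**2 = 15*(-12)**2 = 15*144 = 2160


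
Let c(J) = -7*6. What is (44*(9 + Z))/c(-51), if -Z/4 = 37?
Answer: 3058/21 ≈ 145.62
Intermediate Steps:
Z = -148 (Z = -4*37 = -148)
c(J) = -42
(44*(9 + Z))/c(-51) = (44*(9 - 148))/(-42) = (44*(-139))*(-1/42) = -6116*(-1/42) = 3058/21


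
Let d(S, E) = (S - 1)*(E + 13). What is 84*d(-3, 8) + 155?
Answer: -6901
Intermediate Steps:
d(S, E) = (-1 + S)*(13 + E)
84*d(-3, 8) + 155 = 84*(-13 - 1*8 + 13*(-3) + 8*(-3)) + 155 = 84*(-13 - 8 - 39 - 24) + 155 = 84*(-84) + 155 = -7056 + 155 = -6901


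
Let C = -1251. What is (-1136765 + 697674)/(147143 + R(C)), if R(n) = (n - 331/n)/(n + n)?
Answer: -687177854091/230279724478 ≈ -2.9841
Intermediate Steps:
R(n) = (n - 331/n)/(2*n) (R(n) = (n - 331/n)/((2*n)) = (n - 331/n)*(1/(2*n)) = (n - 331/n)/(2*n))
(-1136765 + 697674)/(147143 + R(C)) = (-1136765 + 697674)/(147143 + (½)*(-331 + (-1251)²)/(-1251)²) = -439091/(147143 + (½)*(1/1565001)*(-331 + 1565001)) = -439091/(147143 + (½)*(1/1565001)*1564670) = -439091/(147143 + 782335/1565001) = -439091/230279724478/1565001 = -439091*1565001/230279724478 = -687177854091/230279724478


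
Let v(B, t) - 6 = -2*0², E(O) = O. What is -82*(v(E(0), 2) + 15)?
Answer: -1722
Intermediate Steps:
v(B, t) = 6 (v(B, t) = 6 - 2*0² = 6 - 2*0 = 6 + 0 = 6)
-82*(v(E(0), 2) + 15) = -82*(6 + 15) = -82*21 = -1722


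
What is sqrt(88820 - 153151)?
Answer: I*sqrt(64331) ≈ 253.64*I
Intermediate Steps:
sqrt(88820 - 153151) = sqrt(-64331) = I*sqrt(64331)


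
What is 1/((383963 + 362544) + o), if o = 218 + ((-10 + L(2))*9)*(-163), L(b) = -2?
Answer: 1/764329 ≈ 1.3083e-6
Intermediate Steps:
o = 17822 (o = 218 + ((-10 - 2)*9)*(-163) = 218 - 12*9*(-163) = 218 - 108*(-163) = 218 + 17604 = 17822)
1/((383963 + 362544) + o) = 1/((383963 + 362544) + 17822) = 1/(746507 + 17822) = 1/764329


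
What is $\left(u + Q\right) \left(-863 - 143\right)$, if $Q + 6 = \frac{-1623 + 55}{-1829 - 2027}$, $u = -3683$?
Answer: $\frac{894284706}{241} \approx 3.7107 \cdot 10^{6}$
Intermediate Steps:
$Q = - \frac{1348}{241}$ ($Q = -6 + \frac{-1623 + 55}{-1829 - 2027} = -6 - \frac{1568}{-3856} = -6 - - \frac{98}{241} = -6 + \frac{98}{241} = - \frac{1348}{241} \approx -5.5934$)
$\left(u + Q\right) \left(-863 - 143\right) = \left(-3683 - \frac{1348}{241}\right) \left(-863 - 143\right) = \left(- \frac{888951}{241}\right) \left(-1006\right) = \frac{894284706}{241}$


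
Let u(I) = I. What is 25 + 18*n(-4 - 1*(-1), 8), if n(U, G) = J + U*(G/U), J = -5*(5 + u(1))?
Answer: -371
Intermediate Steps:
J = -30 (J = -5*(5 + 1) = -5*6 = -30)
n(U, G) = -30 + G (n(U, G) = -30 + U*(G/U) = -30 + G)
25 + 18*n(-4 - 1*(-1), 8) = 25 + 18*(-30 + 8) = 25 + 18*(-22) = 25 - 396 = -371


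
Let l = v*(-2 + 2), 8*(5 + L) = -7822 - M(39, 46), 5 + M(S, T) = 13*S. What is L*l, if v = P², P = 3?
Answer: 0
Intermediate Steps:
M(S, T) = -5 + 13*S
v = 9 (v = 3² = 9)
L = -2091/2 (L = -5 + (-7822 - (-5 + 13*39))/8 = -5 + (-7822 - (-5 + 507))/8 = -5 + (-7822 - 1*502)/8 = -5 + (-7822 - 502)/8 = -5 + (⅛)*(-8324) = -5 - 2081/2 = -2091/2 ≈ -1045.5)
l = 0 (l = 9*(-2 + 2) = 9*0 = 0)
L*l = -2091/2*0 = 0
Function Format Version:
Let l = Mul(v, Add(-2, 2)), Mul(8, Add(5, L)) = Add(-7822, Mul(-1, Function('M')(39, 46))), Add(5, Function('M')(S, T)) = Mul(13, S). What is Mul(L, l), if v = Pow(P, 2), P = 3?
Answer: 0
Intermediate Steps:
Function('M')(S, T) = Add(-5, Mul(13, S))
v = 9 (v = Pow(3, 2) = 9)
L = Rational(-2091, 2) (L = Add(-5, Mul(Rational(1, 8), Add(-7822, Mul(-1, Add(-5, Mul(13, 39)))))) = Add(-5, Mul(Rational(1, 8), Add(-7822, Mul(-1, Add(-5, 507))))) = Add(-5, Mul(Rational(1, 8), Add(-7822, Mul(-1, 502)))) = Add(-5, Mul(Rational(1, 8), Add(-7822, -502))) = Add(-5, Mul(Rational(1, 8), -8324)) = Add(-5, Rational(-2081, 2)) = Rational(-2091, 2) ≈ -1045.5)
l = 0 (l = Mul(9, Add(-2, 2)) = Mul(9, 0) = 0)
Mul(L, l) = Mul(Rational(-2091, 2), 0) = 0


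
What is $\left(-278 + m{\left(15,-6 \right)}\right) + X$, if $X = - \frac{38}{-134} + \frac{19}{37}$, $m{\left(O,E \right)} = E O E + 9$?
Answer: $\frac{673785}{2479} \approx 271.8$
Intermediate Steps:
$m{\left(O,E \right)} = 9 + O E^{2}$ ($m{\left(O,E \right)} = O E^{2} + 9 = 9 + O E^{2}$)
$X = \frac{1976}{2479}$ ($X = \left(-38\right) \left(- \frac{1}{134}\right) + 19 \cdot \frac{1}{37} = \frac{19}{67} + \frac{19}{37} = \frac{1976}{2479} \approx 0.7971$)
$\left(-278 + m{\left(15,-6 \right)}\right) + X = \left(-278 + \left(9 + 15 \left(-6\right)^{2}\right)\right) + \frac{1976}{2479} = \left(-278 + \left(9 + 15 \cdot 36\right)\right) + \frac{1976}{2479} = \left(-278 + \left(9 + 540\right)\right) + \frac{1976}{2479} = \left(-278 + 549\right) + \frac{1976}{2479} = 271 + \frac{1976}{2479} = \frac{673785}{2479}$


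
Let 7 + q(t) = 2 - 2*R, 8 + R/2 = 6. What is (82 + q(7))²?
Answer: 7225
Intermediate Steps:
R = -4 (R = -16 + 2*6 = -16 + 12 = -4)
q(t) = 3 (q(t) = -7 + (2 - 2*(-4)) = -7 + (2 + 8) = -7 + 10 = 3)
(82 + q(7))² = (82 + 3)² = 85² = 7225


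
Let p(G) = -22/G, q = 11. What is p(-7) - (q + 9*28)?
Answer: -1819/7 ≈ -259.86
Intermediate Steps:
p(-7) - (q + 9*28) = -22/(-7) - (11 + 9*28) = -22*(-1/7) - (11 + 252) = 22/7 - 1*263 = 22/7 - 263 = -1819/7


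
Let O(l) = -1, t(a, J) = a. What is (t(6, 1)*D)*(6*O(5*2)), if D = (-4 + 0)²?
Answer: -576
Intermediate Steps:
D = 16 (D = (-4)² = 16)
(t(6, 1)*D)*(6*O(5*2)) = (6*16)*(6*(-1)) = 96*(-6) = -576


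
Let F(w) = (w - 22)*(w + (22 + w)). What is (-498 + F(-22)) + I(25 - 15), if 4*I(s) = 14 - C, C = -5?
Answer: 1899/4 ≈ 474.75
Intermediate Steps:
F(w) = (-22 + w)*(22 + 2*w)
I(s) = 19/4 (I(s) = (14 - 1*(-5))/4 = (14 + 5)/4 = (1/4)*19 = 19/4)
(-498 + F(-22)) + I(25 - 15) = (-498 + (-484 - 22*(-22) + 2*(-22)**2)) + 19/4 = (-498 + (-484 + 484 + 2*484)) + 19/4 = (-498 + (-484 + 484 + 968)) + 19/4 = (-498 + 968) + 19/4 = 470 + 19/4 = 1899/4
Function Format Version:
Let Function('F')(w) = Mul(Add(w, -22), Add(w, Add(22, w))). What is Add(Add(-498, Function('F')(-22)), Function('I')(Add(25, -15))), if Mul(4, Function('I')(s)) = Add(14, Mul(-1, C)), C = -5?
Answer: Rational(1899, 4) ≈ 474.75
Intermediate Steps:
Function('F')(w) = Mul(Add(-22, w), Add(22, Mul(2, w)))
Function('I')(s) = Rational(19, 4) (Function('I')(s) = Mul(Rational(1, 4), Add(14, Mul(-1, -5))) = Mul(Rational(1, 4), Add(14, 5)) = Mul(Rational(1, 4), 19) = Rational(19, 4))
Add(Add(-498, Function('F')(-22)), Function('I')(Add(25, -15))) = Add(Add(-498, Add(-484, Mul(-22, -22), Mul(2, Pow(-22, 2)))), Rational(19, 4)) = Add(Add(-498, Add(-484, 484, Mul(2, 484))), Rational(19, 4)) = Add(Add(-498, Add(-484, 484, 968)), Rational(19, 4)) = Add(Add(-498, 968), Rational(19, 4)) = Add(470, Rational(19, 4)) = Rational(1899, 4)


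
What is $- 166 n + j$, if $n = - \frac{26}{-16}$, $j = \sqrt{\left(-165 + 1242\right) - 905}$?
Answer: $- \frac{1079}{4} + 2 \sqrt{43} \approx -256.64$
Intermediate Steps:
$j = 2 \sqrt{43}$ ($j = \sqrt{1077 - 905} = \sqrt{172} = 2 \sqrt{43} \approx 13.115$)
$n = \frac{13}{8}$ ($n = \left(-26\right) \left(- \frac{1}{16}\right) = \frac{13}{8} \approx 1.625$)
$- 166 n + j = \left(-166\right) \frac{13}{8} + 2 \sqrt{43} = - \frac{1079}{4} + 2 \sqrt{43}$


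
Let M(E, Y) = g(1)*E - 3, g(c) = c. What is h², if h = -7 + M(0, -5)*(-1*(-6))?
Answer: 625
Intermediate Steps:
M(E, Y) = -3 + E (M(E, Y) = 1*E - 3 = E - 3 = -3 + E)
h = -25 (h = -7 + (-3 + 0)*(-1*(-6)) = -7 - 3*6 = -7 - 18 = -25)
h² = (-25)² = 625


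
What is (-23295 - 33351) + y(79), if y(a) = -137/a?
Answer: -4475171/79 ≈ -56648.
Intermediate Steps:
(-23295 - 33351) + y(79) = (-23295 - 33351) - 137/79 = -56646 - 137*1/79 = -56646 - 137/79 = -4475171/79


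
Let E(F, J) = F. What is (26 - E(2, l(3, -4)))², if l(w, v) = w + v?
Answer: 576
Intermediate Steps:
l(w, v) = v + w
(26 - E(2, l(3, -4)))² = (26 - 1*2)² = (26 - 2)² = 24² = 576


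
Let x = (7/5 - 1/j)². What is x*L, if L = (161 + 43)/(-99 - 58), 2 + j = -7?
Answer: -314432/105975 ≈ -2.9670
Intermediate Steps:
j = -9 (j = -2 - 7 = -9)
L = -204/157 (L = 204/(-157) = 204*(-1/157) = -204/157 ≈ -1.2994)
x = 4624/2025 (x = (7/5 - 1/(-9))² = (7*(⅕) - 1*(-⅑))² = (7/5 + ⅑)² = (68/45)² = 4624/2025 ≈ 2.2835)
x*L = (4624/2025)*(-204/157) = -314432/105975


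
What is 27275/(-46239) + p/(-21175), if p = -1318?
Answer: -516605123/979110825 ≈ -0.52763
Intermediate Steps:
27275/(-46239) + p/(-21175) = 27275/(-46239) - 1318/(-21175) = 27275*(-1/46239) - 1318*(-1/21175) = -27275/46239 + 1318/21175 = -516605123/979110825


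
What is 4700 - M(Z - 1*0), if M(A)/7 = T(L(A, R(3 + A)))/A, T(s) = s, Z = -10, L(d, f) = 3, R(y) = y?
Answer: 47021/10 ≈ 4702.1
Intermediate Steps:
M(A) = 21/A (M(A) = 7*(3/A) = 21/A)
4700 - M(Z - 1*0) = 4700 - 21/(-10 - 1*0) = 4700 - 21/(-10 + 0) = 4700 - 21/(-10) = 4700 - 21*(-1)/10 = 4700 - 1*(-21/10) = 4700 + 21/10 = 47021/10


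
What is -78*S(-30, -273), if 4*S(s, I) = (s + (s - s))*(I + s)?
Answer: -177255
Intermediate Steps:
S(s, I) = s*(I + s)/4 (S(s, I) = ((s + (s - s))*(I + s))/4 = ((s + 0)*(I + s))/4 = (s*(I + s))/4 = s*(I + s)/4)
-78*S(-30, -273) = -39*(-30)*(-273 - 30)/2 = -39*(-30)*(-303)/2 = -78*4545/2 = -177255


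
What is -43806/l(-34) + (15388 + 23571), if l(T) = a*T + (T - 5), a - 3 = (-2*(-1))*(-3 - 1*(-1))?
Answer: 238601/5 ≈ 47720.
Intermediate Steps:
a = -1 (a = 3 + (-2*(-1))*(-3 - 1*(-1)) = 3 + 2*(-3 + 1) = 3 + 2*(-2) = 3 - 4 = -1)
l(T) = -5 (l(T) = -T + (T - 5) = -T + (-5 + T) = -5)
-43806/l(-34) + (15388 + 23571) = -43806/(-5) + (15388 + 23571) = -43806*(-⅕) + 38959 = 43806/5 + 38959 = 238601/5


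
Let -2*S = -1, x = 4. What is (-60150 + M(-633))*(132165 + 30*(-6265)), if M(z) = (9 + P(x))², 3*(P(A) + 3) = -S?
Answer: 40242834125/12 ≈ 3.3536e+9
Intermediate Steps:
S = ½ (S = -½*(-1) = ½ ≈ 0.50000)
P(A) = -19/6 (P(A) = -3 + (-1*½)/3 = -3 + (⅓)*(-½) = -3 - ⅙ = -19/6)
M(z) = 1225/36 (M(z) = (9 - 19/6)² = (35/6)² = 1225/36)
(-60150 + M(-633))*(132165 + 30*(-6265)) = (-60150 + 1225/36)*(132165 + 30*(-6265)) = -2164175*(132165 - 187950)/36 = -2164175/36*(-55785) = 40242834125/12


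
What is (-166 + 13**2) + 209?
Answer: 212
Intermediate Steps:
(-166 + 13**2) + 209 = (-166 + 169) + 209 = 3 + 209 = 212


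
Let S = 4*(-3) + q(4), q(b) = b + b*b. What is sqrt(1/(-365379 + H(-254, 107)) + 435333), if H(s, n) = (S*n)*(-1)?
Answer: sqrt(58390377371558690)/366235 ≈ 659.80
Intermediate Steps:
q(b) = b + b**2
S = 8 (S = 4*(-3) + 4*(1 + 4) = -12 + 4*5 = -12 + 20 = 8)
H(s, n) = -8*n (H(s, n) = (8*n)*(-1) = -8*n)
sqrt(1/(-365379 + H(-254, 107)) + 435333) = sqrt(1/(-365379 - 8*107) + 435333) = sqrt(1/(-365379 - 856) + 435333) = sqrt(1/(-366235) + 435333) = sqrt(-1/366235 + 435333) = sqrt(159434181254/366235) = sqrt(58390377371558690)/366235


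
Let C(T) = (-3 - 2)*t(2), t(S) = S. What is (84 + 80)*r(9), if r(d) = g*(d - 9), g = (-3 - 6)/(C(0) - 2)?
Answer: 0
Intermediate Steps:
C(T) = -10 (C(T) = (-3 - 2)*2 = -5*2 = -10)
g = ¾ (g = (-3 - 6)/(-10 - 2) = -9/(-12) = -9*(-1/12) = ¾ ≈ 0.75000)
r(d) = -27/4 + 3*d/4 (r(d) = 3*(d - 9)/4 = 3*(-9 + d)/4 = -27/4 + 3*d/4)
(84 + 80)*r(9) = (84 + 80)*(-27/4 + (¾)*9) = 164*(-27/4 + 27/4) = 164*0 = 0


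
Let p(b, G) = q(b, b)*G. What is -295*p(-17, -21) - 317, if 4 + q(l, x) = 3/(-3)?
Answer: -31292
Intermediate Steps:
q(l, x) = -5 (q(l, x) = -4 + 3/(-3) = -4 + 3*(-1/3) = -4 - 1 = -5)
p(b, G) = -5*G
-295*p(-17, -21) - 317 = -(-1475)*(-21) - 317 = -295*105 - 317 = -30975 - 317 = -31292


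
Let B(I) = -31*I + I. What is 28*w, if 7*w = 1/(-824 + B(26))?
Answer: -1/401 ≈ -0.0024938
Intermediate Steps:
B(I) = -30*I
w = -1/11228 (w = 1/(7*(-824 - 30*26)) = 1/(7*(-824 - 780)) = (⅐)/(-1604) = (⅐)*(-1/1604) = -1/11228 ≈ -8.9063e-5)
28*w = 28*(-1/11228) = -1/401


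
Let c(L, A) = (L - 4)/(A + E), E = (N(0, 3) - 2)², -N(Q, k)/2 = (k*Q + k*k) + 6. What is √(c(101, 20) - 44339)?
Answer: I*√1342404751/174 ≈ 210.57*I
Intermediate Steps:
N(Q, k) = -12 - 2*k² - 2*Q*k (N(Q, k) = -2*((k*Q + k*k) + 6) = -2*((Q*k + k²) + 6) = -2*((k² + Q*k) + 6) = -2*(6 + k² + Q*k) = -12 - 2*k² - 2*Q*k)
E = 1024 (E = ((-12 - 2*3² - 2*0*3) - 2)² = ((-12 - 2*9 + 0) - 2)² = ((-12 - 18 + 0) - 2)² = (-30 - 2)² = (-32)² = 1024)
c(L, A) = (-4 + L)/(1024 + A) (c(L, A) = (L - 4)/(A + 1024) = (-4 + L)/(1024 + A))
√(c(101, 20) - 44339) = √((-4 + 101)/(1024 + 20) - 44339) = √(97/1044 - 44339) = √(-46289819/1044) = I*√1342404751/174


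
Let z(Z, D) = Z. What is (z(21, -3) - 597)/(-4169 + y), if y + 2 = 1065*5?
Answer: -288/577 ≈ -0.49913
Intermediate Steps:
y = 5323 (y = -2 + 1065*5 = -2 + 5325 = 5323)
(z(21, -3) - 597)/(-4169 + y) = (21 - 597)/(-4169 + 5323) = -576/1154 = -576*1/1154 = -288/577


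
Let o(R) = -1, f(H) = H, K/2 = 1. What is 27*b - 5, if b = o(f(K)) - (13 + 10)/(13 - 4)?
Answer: -101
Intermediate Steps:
K = 2 (K = 2*1 = 2)
b = -32/9 (b = -1 - (13 + 10)/(13 - 4) = -1 - 23/9 = -32/9 ≈ -3.5556)
27*b - 5 = 27*(-32/9) - 5 = -96 - 5 = -101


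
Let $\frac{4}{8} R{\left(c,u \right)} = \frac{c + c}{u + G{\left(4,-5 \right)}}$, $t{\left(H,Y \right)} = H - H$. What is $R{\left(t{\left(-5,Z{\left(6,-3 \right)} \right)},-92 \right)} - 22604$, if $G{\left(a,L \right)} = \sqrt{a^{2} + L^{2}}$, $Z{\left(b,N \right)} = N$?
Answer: $-22604$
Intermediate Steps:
$t{\left(H,Y \right)} = 0$
$G{\left(a,L \right)} = \sqrt{L^{2} + a^{2}}$
$R{\left(c,u \right)} = \frac{4 c}{u + \sqrt{41}}$ ($R{\left(c,u \right)} = 2 \frac{c + c}{u + \sqrt{\left(-5\right)^{2} + 4^{2}}} = 2 \frac{2 c}{u + \sqrt{25 + 16}} = 2 \frac{2 c}{u + \sqrt{41}} = \frac{4 c}{u + \sqrt{41}}$)
$R{\left(t{\left(-5,Z{\left(6,-3 \right)} \right)},-92 \right)} - 22604 = 4 \cdot 0 \frac{1}{-92 + \sqrt{41}} - 22604 = 0 - 22604 = -22604$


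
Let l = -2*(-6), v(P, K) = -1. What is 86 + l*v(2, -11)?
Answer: 74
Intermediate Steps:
l = 12
86 + l*v(2, -11) = 86 + 12*(-1) = 86 - 12 = 74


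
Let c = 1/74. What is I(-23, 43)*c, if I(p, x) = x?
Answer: 43/74 ≈ 0.58108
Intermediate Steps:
c = 1/74 ≈ 0.013514
I(-23, 43)*c = 43*(1/74) = 43/74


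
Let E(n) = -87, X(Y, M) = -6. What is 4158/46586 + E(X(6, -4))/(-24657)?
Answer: 17762798/191445167 ≈ 0.092783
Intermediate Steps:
4158/46586 + E(X(6, -4))/(-24657) = 4158/46586 - 87/(-24657) = 4158*(1/46586) - 87*(-1/24657) = 2079/23293 + 29/8219 = 17762798/191445167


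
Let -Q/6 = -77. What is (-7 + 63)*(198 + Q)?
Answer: 36960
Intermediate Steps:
Q = 462 (Q = -6*(-77) = 462)
(-7 + 63)*(198 + Q) = (-7 + 63)*(198 + 462) = 56*660 = 36960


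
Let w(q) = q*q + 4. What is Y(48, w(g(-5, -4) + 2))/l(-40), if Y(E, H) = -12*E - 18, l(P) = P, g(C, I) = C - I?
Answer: 297/20 ≈ 14.850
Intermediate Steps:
w(q) = 4 + q**2 (w(q) = q**2 + 4 = 4 + q**2)
Y(E, H) = -18 - 12*E
Y(48, w(g(-5, -4) + 2))/l(-40) = (-18 - 12*48)/(-40) = (-18 - 576)*(-1/40) = -594*(-1/40) = 297/20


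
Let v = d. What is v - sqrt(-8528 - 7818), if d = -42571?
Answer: -42571 - I*sqrt(16346) ≈ -42571.0 - 127.85*I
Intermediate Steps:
v = -42571
v - sqrt(-8528 - 7818) = -42571 - sqrt(-8528 - 7818) = -42571 - sqrt(-16346) = -42571 - I*sqrt(16346)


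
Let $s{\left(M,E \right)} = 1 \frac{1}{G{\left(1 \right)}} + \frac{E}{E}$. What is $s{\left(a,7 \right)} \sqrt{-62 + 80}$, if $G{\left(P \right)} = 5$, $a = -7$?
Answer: $\frac{18 \sqrt{2}}{5} \approx 5.0912$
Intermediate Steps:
$s{\left(M,E \right)} = \frac{6}{5}$ ($s{\left(M,E \right)} = 1 \cdot \frac{1}{5} + \frac{E}{E} = 1 \cdot \frac{1}{5} + 1 = \frac{1}{5} + 1 = \frac{6}{5}$)
$s{\left(a,7 \right)} \sqrt{-62 + 80} = \frac{6 \sqrt{-62 + 80}}{5} = \frac{6 \sqrt{18}}{5} = \frac{6 \cdot 3 \sqrt{2}}{5} = \frac{18 \sqrt{2}}{5}$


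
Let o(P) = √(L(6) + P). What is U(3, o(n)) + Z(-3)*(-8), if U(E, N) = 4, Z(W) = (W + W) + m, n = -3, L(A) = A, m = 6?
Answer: 4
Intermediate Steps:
o(P) = √(6 + P)
Z(W) = 6 + 2*W (Z(W) = (W + W) + 6 = 2*W + 6 = 6 + 2*W)
U(3, o(n)) + Z(-3)*(-8) = 4 + (6 + 2*(-3))*(-8) = 4 + (6 - 6)*(-8) = 4 + 0*(-8) = 4 + 0 = 4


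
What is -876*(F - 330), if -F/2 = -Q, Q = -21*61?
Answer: 2533392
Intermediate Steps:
Q = -1281
F = -2562 (F = -(-2)*(-1281) = -2*1281 = -2562)
-876*(F - 330) = -876*(-2562 - 330) = -876*(-2892) = 2533392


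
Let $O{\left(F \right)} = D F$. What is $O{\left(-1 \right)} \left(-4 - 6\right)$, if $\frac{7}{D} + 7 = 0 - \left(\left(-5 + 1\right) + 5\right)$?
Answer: $- \frac{35}{4} \approx -8.75$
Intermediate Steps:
$D = - \frac{7}{8}$ ($D = \frac{7}{-7 + \left(0 - \left(\left(-5 + 1\right) + 5\right)\right)} = \frac{7}{-7 + \left(0 - \left(-4 + 5\right)\right)} = \frac{7}{-7 + \left(0 - 1\right)} = \frac{7}{-7 - 1} = \frac{7}{-8} = 7 \left(- \frac{1}{8}\right) = - \frac{7}{8} \approx -0.875$)
$O{\left(F \right)} = - \frac{7 F}{8}$
$O{\left(-1 \right)} \left(-4 - 6\right) = \left(- \frac{7}{8}\right) \left(-1\right) \left(-4 - 6\right) = \frac{7}{8} \left(-10\right) = - \frac{35}{4}$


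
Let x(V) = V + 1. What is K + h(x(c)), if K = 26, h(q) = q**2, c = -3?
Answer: 30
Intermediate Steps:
x(V) = 1 + V
K + h(x(c)) = 26 + (1 - 3)**2 = 26 + (-2)**2 = 26 + 4 = 30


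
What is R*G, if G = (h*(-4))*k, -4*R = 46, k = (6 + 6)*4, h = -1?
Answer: -2208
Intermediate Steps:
k = 48 (k = 12*4 = 48)
R = -23/2 (R = -¼*46 = -23/2 ≈ -11.500)
G = 192 (G = -1*(-4)*48 = 4*48 = 192)
R*G = -23/2*192 = -2208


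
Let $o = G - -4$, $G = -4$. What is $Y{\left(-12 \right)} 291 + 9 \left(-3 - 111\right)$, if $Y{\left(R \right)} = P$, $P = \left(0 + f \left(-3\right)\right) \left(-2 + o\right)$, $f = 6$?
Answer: $9450$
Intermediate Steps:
$o = 0$ ($o = -4 - -4 = -4 + 4 = 0$)
$P = 36$ ($P = \left(0 + 6 \left(-3\right)\right) \left(-2 + 0\right) = \left(0 - 18\right) \left(-2\right) = \left(-18\right) \left(-2\right) = 36$)
$Y{\left(R \right)} = 36$
$Y{\left(-12 \right)} 291 + 9 \left(-3 - 111\right) = 36 \cdot 291 + 9 \left(-3 - 111\right) = 10476 + 9 \left(-114\right) = 10476 - 1026 = 9450$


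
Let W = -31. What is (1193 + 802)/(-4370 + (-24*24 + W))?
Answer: -95/237 ≈ -0.40084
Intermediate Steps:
(1193 + 802)/(-4370 + (-24*24 + W)) = (1193 + 802)/(-4370 + (-24*24 - 31)) = 1995/(-4370 + (-576 - 31)) = 1995/(-4370 - 607) = 1995/(-4977) = 1995*(-1/4977) = -95/237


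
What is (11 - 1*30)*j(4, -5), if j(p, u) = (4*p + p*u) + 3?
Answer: 19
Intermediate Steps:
j(p, u) = 3 + 4*p + p*u
(11 - 1*30)*j(4, -5) = (11 - 1*30)*(3 + 4*4 + 4*(-5)) = (11 - 30)*(3 + 16 - 20) = -19*(-1) = 19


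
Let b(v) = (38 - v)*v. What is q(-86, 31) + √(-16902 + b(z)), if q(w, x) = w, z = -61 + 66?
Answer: -86 + I*√16737 ≈ -86.0 + 129.37*I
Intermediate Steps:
z = 5
b(v) = v*(38 - v)
q(-86, 31) + √(-16902 + b(z)) = -86 + √(-16902 + 5*(38 - 1*5)) = -86 + √(-16902 + 5*(38 - 5)) = -86 + √(-16902 + 5*33) = -86 + √(-16902 + 165) = -86 + √(-16737) = -86 + I*√16737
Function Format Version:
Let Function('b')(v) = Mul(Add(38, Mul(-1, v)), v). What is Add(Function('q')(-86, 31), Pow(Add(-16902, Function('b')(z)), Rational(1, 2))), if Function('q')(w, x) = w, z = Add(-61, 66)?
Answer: Add(-86, Mul(I, Pow(16737, Rational(1, 2)))) ≈ Add(-86.000, Mul(129.37, I))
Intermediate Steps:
z = 5
Function('b')(v) = Mul(v, Add(38, Mul(-1, v)))
Add(Function('q')(-86, 31), Pow(Add(-16902, Function('b')(z)), Rational(1, 2))) = Add(-86, Pow(Add(-16902, Mul(5, Add(38, Mul(-1, 5)))), Rational(1, 2))) = Add(-86, Pow(Add(-16902, Mul(5, Add(38, -5))), Rational(1, 2))) = Add(-86, Pow(Add(-16902, Mul(5, 33)), Rational(1, 2))) = Add(-86, Pow(Add(-16902, 165), Rational(1, 2))) = Add(-86, Pow(-16737, Rational(1, 2))) = Add(-86, Mul(I, Pow(16737, Rational(1, 2))))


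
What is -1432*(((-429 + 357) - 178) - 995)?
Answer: 1782840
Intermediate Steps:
-1432*(((-429 + 357) - 178) - 995) = -1432*((-72 - 178) - 995) = -1432*(-250 - 995) = -1432*(-1245) = 1782840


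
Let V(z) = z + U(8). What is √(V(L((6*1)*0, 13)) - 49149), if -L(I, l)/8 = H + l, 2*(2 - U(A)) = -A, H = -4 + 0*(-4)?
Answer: I*√49215 ≈ 221.84*I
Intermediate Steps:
H = -4 (H = -4 + 0 = -4)
U(A) = 2 + A/2 (U(A) = 2 - (-1)*A/2 = 2 + A/2)
L(I, l) = 32 - 8*l (L(I, l) = -8*(-4 + l) = 32 - 8*l)
V(z) = 6 + z (V(z) = z + (2 + (½)*8) = z + (2 + 4) = z + 6 = 6 + z)
√(V(L((6*1)*0, 13)) - 49149) = √((6 + (32 - 8*13)) - 49149) = √((6 + (32 - 104)) - 49149) = √((6 - 72) - 49149) = √(-66 - 49149) = √(-49215) = I*√49215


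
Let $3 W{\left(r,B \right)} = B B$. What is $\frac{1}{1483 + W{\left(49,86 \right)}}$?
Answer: $\frac{3}{11845} \approx 0.00025327$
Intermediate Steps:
$W{\left(r,B \right)} = \frac{B^{2}}{3}$ ($W{\left(r,B \right)} = \frac{B B}{3} = \frac{B^{2}}{3}$)
$\frac{1}{1483 + W{\left(49,86 \right)}} = \frac{1}{1483 + \frac{86^{2}}{3}} = \frac{1}{1483 + \frac{1}{3} \cdot 7396} = \frac{1}{1483 + \frac{7396}{3}} = \frac{1}{\frac{11845}{3}} = \frac{3}{11845}$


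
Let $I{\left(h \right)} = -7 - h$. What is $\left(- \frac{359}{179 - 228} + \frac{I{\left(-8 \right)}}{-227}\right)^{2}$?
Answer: $\frac{6633125136}{123721129} \approx 53.614$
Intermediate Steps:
$\left(- \frac{359}{179 - 228} + \frac{I{\left(-8 \right)}}{-227}\right)^{2} = \left(- \frac{359}{179 - 228} + \frac{-7 - -8}{-227}\right)^{2} = \left(- \frac{359}{-49} + \left(-7 + 8\right) \left(- \frac{1}{227}\right)\right)^{2} = \left(\left(-359\right) \left(- \frac{1}{49}\right) + 1 \left(- \frac{1}{227}\right)\right)^{2} = \left(\frac{359}{49} - \frac{1}{227}\right)^{2} = \left(\frac{81444}{11123}\right)^{2} = \frac{6633125136}{123721129}$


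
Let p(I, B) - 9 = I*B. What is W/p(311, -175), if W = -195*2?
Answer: 195/27208 ≈ 0.0071670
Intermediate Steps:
W = -390
p(I, B) = 9 + B*I (p(I, B) = 9 + I*B = 9 + B*I)
W/p(311, -175) = -390/(9 - 175*311) = -390/(9 - 54425) = -390/(-54416) = -390*(-1/54416) = 195/27208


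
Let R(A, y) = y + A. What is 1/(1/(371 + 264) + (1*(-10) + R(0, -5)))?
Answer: -635/9524 ≈ -0.066674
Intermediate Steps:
R(A, y) = A + y
1/(1/(371 + 264) + (1*(-10) + R(0, -5))) = 1/(1/(371 + 264) + (1*(-10) + (0 - 5))) = 1/(1/635 + (-10 - 5)) = 1/(1/635 - 15) = 1/(-9524/635) = -635/9524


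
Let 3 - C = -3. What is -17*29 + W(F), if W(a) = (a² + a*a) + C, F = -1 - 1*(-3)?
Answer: -479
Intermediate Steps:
C = 6 (C = 3 - 1*(-3) = 3 + 3 = 6)
F = 2 (F = -1 + 3 = 2)
W(a) = 6 + 2*a² (W(a) = (a² + a*a) + 6 = (a² + a²) + 6 = 2*a² + 6 = 6 + 2*a²)
-17*29 + W(F) = -17*29 + (6 + 2*2²) = -493 + (6 + 2*4) = -493 + (6 + 8) = -493 + 14 = -479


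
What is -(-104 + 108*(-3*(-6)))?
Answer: -1840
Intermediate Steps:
-(-104 + 108*(-3*(-6))) = -(-104 + 108*18) = -(-104 + 1944) = -1*1840 = -1840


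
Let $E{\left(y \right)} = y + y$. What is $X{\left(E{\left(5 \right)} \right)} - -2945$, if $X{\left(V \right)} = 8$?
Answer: $2953$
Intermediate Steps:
$E{\left(y \right)} = 2 y$
$X{\left(E{\left(5 \right)} \right)} - -2945 = 8 - -2945 = 8 + 2945 = 2953$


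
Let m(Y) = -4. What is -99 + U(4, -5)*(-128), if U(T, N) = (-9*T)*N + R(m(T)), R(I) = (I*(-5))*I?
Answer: -12899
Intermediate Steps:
R(I) = -5*I² (R(I) = (-5*I)*I = -5*I²)
U(T, N) = -80 - 9*N*T (U(T, N) = (-9*T)*N - 5*(-4)² = -9*N*T - 5*16 = -9*N*T - 80 = -80 - 9*N*T)
-99 + U(4, -5)*(-128) = -99 + (-80 - 9*(-5)*4)*(-128) = -99 + (-80 + 180)*(-128) = -99 + 100*(-128) = -99 - 12800 = -12899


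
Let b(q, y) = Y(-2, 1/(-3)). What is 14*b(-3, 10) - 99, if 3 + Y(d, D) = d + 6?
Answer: -85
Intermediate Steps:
Y(d, D) = 3 + d (Y(d, D) = -3 + (d + 6) = -3 + (6 + d) = 3 + d)
b(q, y) = 1 (b(q, y) = 3 - 2 = 1)
14*b(-3, 10) - 99 = 14*1 - 99 = 14 - 99 = -85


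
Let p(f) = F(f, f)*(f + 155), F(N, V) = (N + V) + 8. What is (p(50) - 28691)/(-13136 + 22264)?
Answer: -6551/9128 ≈ -0.71768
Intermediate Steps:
F(N, V) = 8 + N + V
p(f) = (8 + 2*f)*(155 + f) (p(f) = (8 + f + f)*(f + 155) = (8 + 2*f)*(155 + f))
(p(50) - 28691)/(-13136 + 22264) = (2*(4 + 50)*(155 + 50) - 28691)/(-13136 + 22264) = (2*54*205 - 28691)/9128 = (22140 - 28691)*(1/9128) = -6551*1/9128 = -6551/9128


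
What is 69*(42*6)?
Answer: 17388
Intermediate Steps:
69*(42*6) = 69*252 = 17388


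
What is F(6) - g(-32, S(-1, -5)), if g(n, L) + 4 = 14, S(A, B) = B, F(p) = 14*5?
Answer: 60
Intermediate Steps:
F(p) = 70
g(n, L) = 10 (g(n, L) = -4 + 14 = 10)
F(6) - g(-32, S(-1, -5)) = 70 - 1*10 = 70 - 10 = 60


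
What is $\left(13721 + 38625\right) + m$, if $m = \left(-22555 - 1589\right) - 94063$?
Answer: $-65861$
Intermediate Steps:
$m = -118207$ ($m = -24144 - 94063 = -118207$)
$\left(13721 + 38625\right) + m = \left(13721 + 38625\right) - 118207 = 52346 - 118207 = -65861$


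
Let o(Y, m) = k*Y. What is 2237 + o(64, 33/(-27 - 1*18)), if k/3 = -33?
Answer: -4099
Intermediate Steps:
k = -99 (k = 3*(-33) = -99)
o(Y, m) = -99*Y
2237 + o(64, 33/(-27 - 1*18)) = 2237 - 99*64 = 2237 - 6336 = -4099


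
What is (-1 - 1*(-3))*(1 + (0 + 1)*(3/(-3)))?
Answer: 0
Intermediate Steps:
(-1 - 1*(-3))*(1 + (0 + 1)*(3/(-3))) = (-1 + 3)*(1 + 1*(3*(-1/3))) = 2*(1 + 1*(-1)) = 2*(1 - 1) = 2*0 = 0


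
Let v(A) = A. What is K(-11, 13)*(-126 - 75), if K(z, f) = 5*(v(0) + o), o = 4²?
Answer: -16080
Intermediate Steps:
o = 16
K(z, f) = 80 (K(z, f) = 5*(0 + 16) = 5*16 = 80)
K(-11, 13)*(-126 - 75) = 80*(-126 - 75) = 80*(-201) = -16080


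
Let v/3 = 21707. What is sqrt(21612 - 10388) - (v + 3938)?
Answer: -69059 + 2*sqrt(2806) ≈ -68953.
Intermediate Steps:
v = 65121 (v = 3*21707 = 65121)
sqrt(21612 - 10388) - (v + 3938) = sqrt(21612 - 10388) - (65121 + 3938) = sqrt(11224) - 1*69059 = 2*sqrt(2806) - 69059 = -69059 + 2*sqrt(2806)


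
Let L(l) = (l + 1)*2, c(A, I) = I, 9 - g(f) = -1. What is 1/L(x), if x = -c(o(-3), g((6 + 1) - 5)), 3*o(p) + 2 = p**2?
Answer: -1/18 ≈ -0.055556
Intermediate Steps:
g(f) = 10 (g(f) = 9 - 1*(-1) = 9 + 1 = 10)
o(p) = -2/3 + p**2/3
x = -10 (x = -1*10 = -10)
L(l) = 2 + 2*l (L(l) = (1 + l)*2 = 2 + 2*l)
1/L(x) = 1/(2 + 2*(-10)) = 1/(2 - 20) = 1/(-18) = -1/18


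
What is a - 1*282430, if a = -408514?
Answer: -690944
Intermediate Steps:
a - 1*282430 = -408514 - 1*282430 = -408514 - 282430 = -690944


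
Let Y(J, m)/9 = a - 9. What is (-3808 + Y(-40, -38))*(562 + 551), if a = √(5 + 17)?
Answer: -4328457 + 10017*√22 ≈ -4.2815e+6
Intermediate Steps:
a = √22 ≈ 4.6904
Y(J, m) = -81 + 9*√22 (Y(J, m) = 9*(√22 - 9) = 9*(-9 + √22) = -81 + 9*√22)
(-3808 + Y(-40, -38))*(562 + 551) = (-3808 + (-81 + 9*√22))*(562 + 551) = (-3889 + 9*√22)*1113 = -4328457 + 10017*√22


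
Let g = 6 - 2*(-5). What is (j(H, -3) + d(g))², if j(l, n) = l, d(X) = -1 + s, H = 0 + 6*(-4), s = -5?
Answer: 900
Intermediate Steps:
g = 16 (g = 6 + 10 = 16)
H = -24 (H = 0 - 24 = -24)
d(X) = -6 (d(X) = -1 - 5 = -6)
(j(H, -3) + d(g))² = (-24 - 6)² = (-30)² = 900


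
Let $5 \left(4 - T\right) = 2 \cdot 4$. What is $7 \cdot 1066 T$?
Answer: $\frac{89544}{5} \approx 17909.0$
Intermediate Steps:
$T = \frac{12}{5}$ ($T = 4 - \frac{2 \cdot 4}{5} = 4 - \frac{8}{5} = \frac{12}{5} \approx 2.4$)
$7 \cdot 1066 T = 7 \cdot 1066 \cdot \frac{12}{5} = 7462 \cdot \frac{12}{5} = \frac{89544}{5}$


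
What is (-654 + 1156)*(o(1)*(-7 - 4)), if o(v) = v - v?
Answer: 0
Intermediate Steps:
o(v) = 0
(-654 + 1156)*(o(1)*(-7 - 4)) = (-654 + 1156)*(0*(-7 - 4)) = 502*(0*(-11)) = 502*0 = 0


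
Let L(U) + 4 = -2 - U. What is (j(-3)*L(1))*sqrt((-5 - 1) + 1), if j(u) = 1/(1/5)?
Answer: -35*I*sqrt(5) ≈ -78.262*I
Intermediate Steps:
L(U) = -6 - U (L(U) = -4 + (-2 - U) = -6 - U)
j(u) = 5 (j(u) = 1/(1/5) = 5)
(j(-3)*L(1))*sqrt((-5 - 1) + 1) = (5*(-6 - 1*1))*sqrt((-5 - 1) + 1) = (5*(-6 - 1))*sqrt(-6 + 1) = (5*(-7))*sqrt(-5) = -35*I*sqrt(5)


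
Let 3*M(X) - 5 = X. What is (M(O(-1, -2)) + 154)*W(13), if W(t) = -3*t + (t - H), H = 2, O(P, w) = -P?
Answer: -4368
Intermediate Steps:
M(X) = 5/3 + X/3
W(t) = -2 - 2*t (W(t) = -3*t + (t - 1*2) = -3*t + (t - 2) = -3*t + (-2 + t) = -2 - 2*t)
(M(O(-1, -2)) + 154)*W(13) = ((5/3 + (-1*(-1))/3) + 154)*(-2 - 2*13) = ((5/3 + (1/3)*1) + 154)*(-2 - 26) = ((5/3 + 1/3) + 154)*(-28) = (2 + 154)*(-28) = 156*(-28) = -4368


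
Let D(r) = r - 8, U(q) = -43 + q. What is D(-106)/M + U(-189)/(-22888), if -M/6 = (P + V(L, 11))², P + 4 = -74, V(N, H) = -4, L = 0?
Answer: 249355/19237364 ≈ 0.012962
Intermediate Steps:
P = -78 (P = -4 - 74 = -78)
M = -40344 (M = -6*(-78 - 4)² = -6*(-82)² = -6*6724 = -40344)
D(r) = -8 + r
D(-106)/M + U(-189)/(-22888) = (-8 - 106)/(-40344) + (-43 - 189)/(-22888) = -114*(-1/40344) - 232*(-1/22888) = 19/6724 + 29/2861 = 249355/19237364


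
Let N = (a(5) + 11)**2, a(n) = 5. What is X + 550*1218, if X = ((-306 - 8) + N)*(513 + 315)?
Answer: 621876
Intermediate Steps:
N = 256 (N = (5 + 11)**2 = 16**2 = 256)
X = -48024 (X = ((-306 - 8) + 256)*(513 + 315) = (-314 + 256)*828 = -58*828 = -48024)
X + 550*1218 = -48024 + 550*1218 = -48024 + 669900 = 621876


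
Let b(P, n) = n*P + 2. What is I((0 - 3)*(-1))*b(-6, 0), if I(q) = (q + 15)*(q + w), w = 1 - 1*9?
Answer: -180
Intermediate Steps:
b(P, n) = 2 + P*n (b(P, n) = P*n + 2 = 2 + P*n)
w = -8 (w = 1 - 9 = -8)
I(q) = (-8 + q)*(15 + q) (I(q) = (q + 15)*(q - 8) = (15 + q)*(-8 + q) = (-8 + q)*(15 + q))
I((0 - 3)*(-1))*b(-6, 0) = (-120 + ((0 - 3)*(-1))**2 + 7*((0 - 3)*(-1)))*(2 - 6*0) = (-120 + (-3*(-1))**2 + 7*(-3*(-1)))*(2 + 0) = (-120 + 3**2 + 7*3)*2 = (-120 + 9 + 21)*2 = -90*2 = -180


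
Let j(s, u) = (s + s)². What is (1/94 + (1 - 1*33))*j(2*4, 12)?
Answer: -384896/47 ≈ -8189.3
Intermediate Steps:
j(s, u) = 4*s² (j(s, u) = (2*s)² = 4*s²)
(1/94 + (1 - 1*33))*j(2*4, 12) = (1/94 + (1 - 1*33))*(4*(2*4)²) = (1/94 + (1 - 33))*(4*8²) = (1/94 - 32)*(4*64) = -3007/94*256 = -384896/47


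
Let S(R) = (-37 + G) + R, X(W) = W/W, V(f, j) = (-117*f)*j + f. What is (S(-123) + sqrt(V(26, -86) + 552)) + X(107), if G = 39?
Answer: -120 + sqrt(262190) ≈ 392.04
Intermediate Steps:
V(f, j) = f - 117*f*j (V(f, j) = -117*f*j + f = f - 117*f*j)
X(W) = 1
S(R) = 2 + R (S(R) = (-37 + 39) + R = 2 + R)
(S(-123) + sqrt(V(26, -86) + 552)) + X(107) = ((2 - 123) + sqrt(26*(1 - 117*(-86)) + 552)) + 1 = (-121 + sqrt(26*(1 + 10062) + 552)) + 1 = (-121 + sqrt(26*10063 + 552)) + 1 = (-121 + sqrt(261638 + 552)) + 1 = (-121 + sqrt(262190)) + 1 = -120 + sqrt(262190)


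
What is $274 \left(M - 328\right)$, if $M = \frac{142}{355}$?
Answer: $- \frac{448812}{5} \approx -89762.0$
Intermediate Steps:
$M = \frac{2}{5}$ ($M = 142 \cdot \frac{1}{355} = \frac{2}{5} \approx 0.4$)
$274 \left(M - 328\right) = 274 \left(\frac{2}{5} - 328\right) = 274 \left(- \frac{1638}{5}\right) = - \frac{448812}{5}$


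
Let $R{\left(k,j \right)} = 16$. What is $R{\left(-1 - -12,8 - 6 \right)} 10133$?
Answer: $162128$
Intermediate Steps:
$R{\left(-1 - -12,8 - 6 \right)} 10133 = 16 \cdot 10133 = 162128$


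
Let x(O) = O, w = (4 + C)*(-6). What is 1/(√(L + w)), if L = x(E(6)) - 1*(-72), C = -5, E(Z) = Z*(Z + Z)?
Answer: √6/30 ≈ 0.081650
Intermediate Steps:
E(Z) = 2*Z² (E(Z) = Z*(2*Z) = 2*Z²)
w = 6 (w = (4 - 5)*(-6) = -1*(-6) = 6)
L = 144 (L = 2*6² - 1*(-72) = 2*36 + 72 = 72 + 72 = 144)
1/(√(L + w)) = 1/(√(144 + 6)) = 1/(√150) = 1/(5*√6) = √6/30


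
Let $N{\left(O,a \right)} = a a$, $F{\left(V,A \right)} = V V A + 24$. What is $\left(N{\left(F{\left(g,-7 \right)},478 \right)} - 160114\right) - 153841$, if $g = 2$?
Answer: $-85471$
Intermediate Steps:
$F{\left(V,A \right)} = 24 + A V^{2}$ ($F{\left(V,A \right)} = V^{2} A + 24 = A V^{2} + 24 = 24 + A V^{2}$)
$N{\left(O,a \right)} = a^{2}$
$\left(N{\left(F{\left(g,-7 \right)},478 \right)} - 160114\right) - 153841 = \left(478^{2} - 160114\right) - 153841 = \left(228484 - 160114\right) - 153841 = 68370 - 153841 = -85471$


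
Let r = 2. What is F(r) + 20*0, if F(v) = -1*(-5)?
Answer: 5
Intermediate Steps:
F(v) = 5
F(r) + 20*0 = 5 + 20*0 = 5 + 0 = 5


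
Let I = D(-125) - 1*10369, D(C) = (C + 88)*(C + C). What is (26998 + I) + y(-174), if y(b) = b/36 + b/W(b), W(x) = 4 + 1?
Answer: 775181/30 ≈ 25839.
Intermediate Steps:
W(x) = 5
D(C) = 2*C*(88 + C) (D(C) = (88 + C)*(2*C) = 2*C*(88 + C))
y(b) = 41*b/180 (y(b) = b/36 + b/5 = 41*b/180)
I = -1119 (I = 2*(-125)*(88 - 125) - 1*10369 = 2*(-125)*(-37) - 10369 = 9250 - 10369 = -1119)
(26998 + I) + y(-174) = (26998 - 1119) + (41/180)*(-174) = 25879 - 1189/30 = 775181/30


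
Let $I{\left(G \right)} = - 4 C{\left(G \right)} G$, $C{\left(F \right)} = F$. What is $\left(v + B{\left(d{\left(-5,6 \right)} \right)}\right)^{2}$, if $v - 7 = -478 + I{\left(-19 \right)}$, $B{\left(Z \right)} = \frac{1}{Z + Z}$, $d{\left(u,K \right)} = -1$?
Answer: $\frac{14676561}{4} \approx 3.6691 \cdot 10^{6}$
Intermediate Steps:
$I{\left(G \right)} = - 4 G^{2}$ ($I{\left(G \right)} = - 4 G G = - 4 G^{2}$)
$B{\left(Z \right)} = \frac{1}{2 Z}$
$v = -1915$ ($v = 7 - \left(478 + 4 \left(-19\right)^{2}\right) = 7 - 1922 = -1915$)
$\left(v + B{\left(d{\left(-5,6 \right)} \right)}\right)^{2} = \left(-1915 + \frac{1}{2 \left(-1\right)}\right)^{2} = \left(-1915 + \frac{1}{2} \left(-1\right)\right)^{2} = \left(-1915 - \frac{1}{2}\right)^{2} = \left(- \frac{3831}{2}\right)^{2} = \frac{14676561}{4}$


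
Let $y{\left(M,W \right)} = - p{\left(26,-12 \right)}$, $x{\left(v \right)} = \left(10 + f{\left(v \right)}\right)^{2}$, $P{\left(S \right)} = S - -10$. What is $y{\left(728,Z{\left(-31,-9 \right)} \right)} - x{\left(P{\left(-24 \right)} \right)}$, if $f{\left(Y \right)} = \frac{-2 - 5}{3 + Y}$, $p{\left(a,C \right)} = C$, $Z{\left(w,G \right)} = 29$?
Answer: $- \frac{12237}{121} \approx -101.13$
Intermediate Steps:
$f{\left(Y \right)} = - \frac{7}{3 + Y}$
$P{\left(S \right)} = 10 + S$ ($P{\left(S \right)} = S + 10 = 10 + S$)
$x{\left(v \right)} = \left(10 - \frac{7}{3 + v}\right)^{2}$
$y{\left(M,W \right)} = 12$ ($y{\left(M,W \right)} = \left(-1\right) \left(-12\right) = 12$)
$y{\left(728,Z{\left(-31,-9 \right)} \right)} - x{\left(P{\left(-24 \right)} \right)} = 12 - \frac{\left(23 + 10 \left(10 - 24\right)\right)^{2}}{\left(3 + \left(10 - 24\right)\right)^{2}} = 12 - \frac{\left(23 + 10 \left(-14\right)\right)^{2}}{\left(3 - 14\right)^{2}} = 12 - \frac{\left(23 - 140\right)^{2}}{121} = 12 - \frac{\left(-117\right)^{2}}{121} = 12 - \frac{1}{121} \cdot 13689 = 12 - \frac{13689}{121} = - \frac{12237}{121}$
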